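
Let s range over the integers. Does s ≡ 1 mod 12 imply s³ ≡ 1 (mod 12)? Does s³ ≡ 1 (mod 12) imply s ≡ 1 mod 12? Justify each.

The biconditional holds.

(⇒) Suppose s ≡ 1 mod 12. Write s = 12j + 1. Then (12j + 1)³ = 1728j³ + 432j² + 36j + 1 = 12(144j³ + 36j² + 3j) + 1, so s³ ≡ 1 (mod 12).

(⇐) Conversely, suppose s³ ≡ 1 (mod 12). The only residue r in {0, …, 11} with r³ ≡ 1 (mod 12) is r = 1, so s ≡ 1 (mod 12).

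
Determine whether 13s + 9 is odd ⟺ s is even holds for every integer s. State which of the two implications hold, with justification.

Forward direction. Suppose 13s + 9 is odd. Since 13 is odd, 13s and s have the same parity, so 13s + 9 ≡ s + 9 (mod 2). As 9 is odd, 13s + 9 is odd exactly when s is even. Thus s is even.

Converse. Suppose s is even; write s = 2j. Then 13s + 9 = 13·(2j) + 9 = 2·13j + 9, which is odd.

Both directions hold; the statement is true.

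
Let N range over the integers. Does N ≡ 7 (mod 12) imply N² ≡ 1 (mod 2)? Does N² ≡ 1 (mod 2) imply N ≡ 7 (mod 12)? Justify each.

Not equivalent: only (⇒) holds.

Converse. This fails: take N = 1. Then 1² = 1 ≡ 1 (mod 2), yet 1 ≡ 1 (mod 12), not 7.

Forward direction. Suppose N ≡ 7 (mod 12). Then N² ≡ 7² = 49 (mod 12), and since 2 ∣ 12, also N² ≡ 1 (mod 2).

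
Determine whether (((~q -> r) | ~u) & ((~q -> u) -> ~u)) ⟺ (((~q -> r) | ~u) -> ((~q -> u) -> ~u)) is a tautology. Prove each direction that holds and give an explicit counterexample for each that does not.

(⟹) Assume the antecedent. If r is true, the antecedent forces (r = T, q = F, u = F) or (r = T, q = T, u = F), and the consequent holds there. If r is false, the antecedent forces (r = F, q = F, u = F) or (r = F, q = T, u = F), and the consequent holds there. Either way the consequent holds.

(⟸) This fails. Under r = F, q = F, u = T, the left side is false but the right side is true.

Only the forward implication holds.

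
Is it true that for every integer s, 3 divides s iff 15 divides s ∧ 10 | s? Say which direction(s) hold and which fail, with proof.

Only the reverse direction holds.

(⟹) This fails: take s = 3. Certainly 3 ∣ 3, but 15 ∤ 3.

(⟸) Suppose 15 ∣ s and 10 ∣ s. Any common multiple of 15 and 10 is a multiple of their lcm; here lcm(15, 10) = 15·10/gcd(15, 10) = 150/5 = 30, so 30 ∣ s. Since 3 ∣ 30, it follows that 3 ∣ s.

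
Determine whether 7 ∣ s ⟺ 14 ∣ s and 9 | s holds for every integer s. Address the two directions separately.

The forward direction fails; the converse holds.

Converse. Suppose 14 ∣ s and 9 ∣ s. Any common multiple of 14 and 9 is a multiple of their lcm; here gcd(14, 9) = 1, so lcm(14, 9) = 14·9 = 126, so 126 ∣ s. Since 7 ∣ 126, it follows that 7 ∣ s.

Forward direction. This fails: take s = 7. Certainly 7 ∣ 7, but 14 ∤ 7.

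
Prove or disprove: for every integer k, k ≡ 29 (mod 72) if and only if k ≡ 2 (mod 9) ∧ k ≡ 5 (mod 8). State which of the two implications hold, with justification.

The biconditional holds.

(⟹) Suppose k ≡ 29 (mod 72); write k = 72j + 29. Since 9 ∣ 72, reducing mod 9 gives k ≡ 29 ≡ 2 (mod 9); since 8 ∣ 72, reducing mod 8 gives k ≡ 29 ≡ 5 (mod 8).

(⟸) Conversely, if k ≡ 2 (mod 9) and k ≡ 5 (mod 8), then by the Chinese remainder theorem k ≡ 29 (mod 72). This is exactly k ≡ 29 (mod 72).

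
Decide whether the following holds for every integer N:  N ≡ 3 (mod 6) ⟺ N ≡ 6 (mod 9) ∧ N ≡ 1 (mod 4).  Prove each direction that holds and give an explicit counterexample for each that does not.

(→) This fails: N = 3 gives 3 ≡ 3 (mod 6) but 3 ≡ 3 (mod 9), so the conjunction on the right does not hold.

(←) Conversely, if N ≡ 6 (mod 9) and N ≡ 1 (mod 4), then by the Chinese remainder theorem N ≡ 33 (mod 36). Since 33 ≡ 3 (mod 6) and 6 ∣ 36, we get N ≡ 3 (mod 6).

Not equivalent: only (⇐) holds.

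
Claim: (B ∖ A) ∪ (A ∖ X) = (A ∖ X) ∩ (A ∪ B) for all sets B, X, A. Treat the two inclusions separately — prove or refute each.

(⟸) Let x ∈ (A ∖ X) ∩ (A ∪ B). Then either x ∈ A and x ∉ B, X; or x ∈ B ∩ A and x ∉ X. In each case x ∈ (B ∖ A) ∪ (A ∖ X), so (A ∖ X) ∩ (A ∪ B) ⊆ (B ∖ A) ∪ (A ∖ X).

(⟹) This inclusion fails. Take B = {1}, X = ∅, A = ∅; then 1 ∈ (B ∖ A) ∪ (A ∖ X) but 1 ∉ (A ∖ X) ∩ (A ∪ B).

(⊆) fails; (⊇) holds.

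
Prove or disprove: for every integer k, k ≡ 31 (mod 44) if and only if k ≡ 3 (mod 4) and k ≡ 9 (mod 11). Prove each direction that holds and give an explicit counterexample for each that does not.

Forward direction. Suppose k ≡ 31 (mod 44); write k = 44j + 31. Since 4 ∣ 44, reducing mod 4 gives k ≡ 31 ≡ 3 (mod 4); since 11 ∣ 44, reducing mod 11 gives k ≡ 31 ≡ 9 (mod 11).

Converse. If k ≡ 3 (mod 4) and k ≡ 9 (mod 11), then by the Chinese remainder theorem k ≡ 31 (mod 44). This is exactly k ≡ 31 (mod 44).

Both implications hold.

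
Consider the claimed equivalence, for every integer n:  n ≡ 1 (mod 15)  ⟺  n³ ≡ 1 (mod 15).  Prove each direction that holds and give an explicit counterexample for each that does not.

The biconditional holds.

Converse. Suppose n³ ≡ 1 (mod 15). The only residue r in {0, …, 14} with r³ ≡ 1 (mod 15) is r = 1, so n ≡ 1 (mod 15).

Forward direction. Suppose n ≡ 1 (mod 15). Write n = 15j + 1. Then (15j + 1)³ = 3375j³ + 675j² + 45j + 1 = 15(225j³ + 45j² + 3j) + 1, so n³ ≡ 1 (mod 15).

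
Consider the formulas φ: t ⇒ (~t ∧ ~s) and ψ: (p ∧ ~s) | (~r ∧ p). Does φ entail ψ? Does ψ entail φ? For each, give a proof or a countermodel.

(⟹) This fails. Under s = F, t = F, p = F, r = F, the left side is true but the right side is false.

(⟸) This fails. Under s = F, t = T, p = T, r = F, the left side is false but the right side is true.

Both directions fail.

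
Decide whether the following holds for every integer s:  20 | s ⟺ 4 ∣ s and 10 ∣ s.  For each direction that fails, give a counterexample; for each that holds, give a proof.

Converse. Suppose 4 ∣ s and 10 ∣ s. Any common multiple of 4 and 10 is a multiple of their lcm; here lcm(4, 10) = 4·10/gcd(4, 10) = 40/2 = 20, so 20 ∣ s.

Forward direction. If 20 ∣ s, write s = 20q. Since 20 = 5·4, s = 4·(5q), so 4 ∣ s; and since 20 = 2·10, s = 10·(2q), so 10 ∣ s.

Both directions hold; the statement is true.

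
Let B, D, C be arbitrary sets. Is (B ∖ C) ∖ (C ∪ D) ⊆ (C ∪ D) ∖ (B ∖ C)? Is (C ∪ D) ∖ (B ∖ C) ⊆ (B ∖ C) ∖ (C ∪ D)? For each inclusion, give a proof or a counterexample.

(⟹) This inclusion fails. Take B = {1}, D = ∅, C = ∅; then 1 ∈ (B ∖ C) ∖ (C ∪ D) but 1 ∉ (C ∪ D) ∖ (B ∖ C).

(⟸) This inclusion fails. Take B = ∅, D = {1}, C = ∅; then 1 ∈ (C ∪ D) ∖ (B ∖ C) but 1 ∉ (B ∖ C) ∖ (C ∪ D).

Both inclusions fail.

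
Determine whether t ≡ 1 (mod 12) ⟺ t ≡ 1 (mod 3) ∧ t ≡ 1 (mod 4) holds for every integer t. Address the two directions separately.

The biconditional holds.

[⇒] Suppose t ≡ 1 (mod 12); write t = 12j + 1. Since 3 ∣ 12, reducing mod 3 gives t ≡ 1 (mod 3); since 4 ∣ 12, reducing mod 4 gives t ≡ 1 (mod 4).

[⇐] Conversely, if t ≡ 1 (mod 3) and t ≡ 1 (mod 4), then by the Chinese remainder theorem t ≡ 1 (mod 12). This is exactly t ≡ 1 (mod 12).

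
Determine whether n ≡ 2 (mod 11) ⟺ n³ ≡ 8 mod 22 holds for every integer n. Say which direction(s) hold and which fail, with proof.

The forward direction fails; the converse holds.

[⇒] This fails: take n = 13. Then 13 ≡ 2 (mod 11), but 13³ = 2197 ≡ 19 (mod 22), not 8.

[⇐] Conversely, the residues r modulo 22 with r³ ≡ 8 (mod 22) are exactly {2}, and each is ≡ 2 (mod 11).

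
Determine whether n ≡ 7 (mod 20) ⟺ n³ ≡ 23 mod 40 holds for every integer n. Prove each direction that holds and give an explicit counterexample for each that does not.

[⇒] This fails: take n = 27. Then 27 ≡ 7 (mod 20), but 27³ = 19683 ≡ 3 (mod 40), not 23.

[⇐] Conversely, the residues r modulo 40 with r³ ≡ 23 (mod 40) are exactly {7}, and each is ≡ 7 (mod 20).

The forward direction fails; the converse holds.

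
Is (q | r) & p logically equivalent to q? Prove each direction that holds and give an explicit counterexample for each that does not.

Neither implication holds.

Forward direction. This fails. Under p = T, r = T, q = F, the left side is true but the right side is false.

Converse. This fails. Under p = F, r = F, q = T, the left side is false but the right side is true.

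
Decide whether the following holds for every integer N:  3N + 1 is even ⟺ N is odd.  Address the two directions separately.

(→) Suppose 3N + 1 is even. Since 3 is odd, 3N and N have the same parity, so 3N + 1 ≡ N + 1 (mod 2). As 1 is odd, 3N + 1 is even exactly when N is odd. Thus N is odd.

(←) Conversely, suppose N is odd; write N = 2j + 1. Then 3N + 1 = 3·(2j + 1) + 1 = 2·3j + 4, which is even.

The biconditional holds.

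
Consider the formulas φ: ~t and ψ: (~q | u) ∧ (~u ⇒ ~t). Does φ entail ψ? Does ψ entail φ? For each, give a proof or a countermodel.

(⇒) fails and (⇐) fails.

Forward direction. This fails. Under t = F, u = F, q = T, the left side is true but the right side is false.

Converse. This fails. Under t = T, u = T, q = F, the left side is false but the right side is true.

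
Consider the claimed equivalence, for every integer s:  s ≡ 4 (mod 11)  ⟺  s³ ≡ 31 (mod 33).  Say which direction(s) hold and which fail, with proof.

The forward direction fails; the converse holds.

(⇒) This fails: take s = 15. Then 15 ≡ 4 (mod 11), but 15³ = 3375 ≡ 9 (mod 33), not 31.

(⇐) Conversely, the residues r modulo 33 with r³ ≡ 31 (mod 33) are exactly {4}, and each is ≡ 4 (mod 11).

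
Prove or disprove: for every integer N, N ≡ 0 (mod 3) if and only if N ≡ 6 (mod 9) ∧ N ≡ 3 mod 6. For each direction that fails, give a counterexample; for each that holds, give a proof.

The forward direction fails; the converse holds.

(⟸) If N ≡ 6 (mod 9) and N ≡ 3 (mod 6), then by the Chinese remainder theorem N ≡ 15 (mod 18). Since 15 ≡ 0 (mod 3) and 3 ∣ 18, we get N ≡ 0 (mod 3).

(⟹) This fails: N = 0 gives 0 ≡ 0 (mod 3) but 0 ≡ 0 (mod 9), so the conjunction on the right does not hold.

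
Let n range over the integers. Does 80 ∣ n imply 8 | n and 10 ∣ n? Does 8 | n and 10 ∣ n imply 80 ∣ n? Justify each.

Only the forward direction holds.

(→) If 80 ∣ n, write n = 80q. Since 80 = 10·8, n = 8·(10q), so 8 ∣ n; and since 80 = 8·10, n = 10·(8q), so 10 ∣ n.

(←) This fails: take n = 40. Both 8 ∣ 40 and 10 ∣ 40, yet 40 is not a multiple of 80 (since 40 = 0·80 + 40), so 80 ∤ 40.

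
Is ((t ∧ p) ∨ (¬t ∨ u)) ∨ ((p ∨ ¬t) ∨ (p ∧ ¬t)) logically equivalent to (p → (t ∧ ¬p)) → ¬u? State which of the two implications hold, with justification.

(⇒) This fails. Under p = F, t = F, u = T, the left side is true but the right side is false.

(⇐) This fails. Under p = F, t = T, u = F, the left side is false but the right side is true.

Neither direction holds.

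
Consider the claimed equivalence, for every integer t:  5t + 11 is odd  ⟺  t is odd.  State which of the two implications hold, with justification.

Forward direction. This fails: t = 4 gives 5t + 11 = 31, which is odd, but 4 is even, not odd.

Converse. This also fails: t = 3 is odd, but 5t + 11 = 26 is even, not odd.

Both directions fail.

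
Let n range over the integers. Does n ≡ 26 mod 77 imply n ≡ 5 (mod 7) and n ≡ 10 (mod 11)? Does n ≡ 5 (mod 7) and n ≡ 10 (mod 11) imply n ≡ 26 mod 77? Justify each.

(⇒) fails and (⇐) fails.

(⇒) This fails: n = 26 gives 26 ≡ 26 (mod 77) but 26 ≡ 4 (mod 11), so the conjunction on the right does not hold.

(⇐) This fails: n = 54 satisfies both congruences on the right (54 ≡ 5 mod 7 and 54 ≡ 10 mod 11) yet 54 ≡ 54 (mod 77), not 26.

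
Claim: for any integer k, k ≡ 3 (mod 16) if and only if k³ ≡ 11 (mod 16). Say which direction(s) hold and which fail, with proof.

Both directions hold.

(←) Suppose k³ ≡ 11 (mod 16). The only residue r in {0, …, 15} with r³ ≡ 11 (mod 16) is r = 3, so k ≡ 3 (mod 16).

(→) Suppose k ≡ 3 (mod 16). Write k = 16j + 3. Then (16j + 3)³ = 4096j³ + 2304j² + 432j + 27 = 16(256j³ + 144j² + 27j + 1) + 11, so k³ ≡ 11 (mod 16).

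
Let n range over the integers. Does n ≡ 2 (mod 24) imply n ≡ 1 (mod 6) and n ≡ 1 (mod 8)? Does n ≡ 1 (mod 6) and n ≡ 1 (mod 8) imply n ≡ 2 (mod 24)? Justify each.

(→) This fails: n = 2 gives 2 ≡ 2 (mod 24) but 2 ≡ 2 (mod 6), so the conjunction on the right does not hold.

(←) This fails: n = 1 satisfies both congruences on the right (1 ≡ 1 mod 6 and 1 ≡ 1 mod 8) yet 1 ≡ 1 (mod 24), not 2.

Neither direction holds.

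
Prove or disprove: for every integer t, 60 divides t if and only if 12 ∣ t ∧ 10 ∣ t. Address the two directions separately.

Equivalent; both directions hold.

(⟹) If 60 ∣ t, write t = 60q. Since 60 = 5·12, t = 12·(5q), so 12 ∣ t; and since 60 = 6·10, t = 10·(6q), so 10 ∣ t.

(⟸) Suppose 12 ∣ t and 10 ∣ t. Any common multiple of 12 and 10 is a multiple of their lcm; here lcm(12, 10) = 12·10/gcd(12, 10) = 120/2 = 60, so 60 ∣ t.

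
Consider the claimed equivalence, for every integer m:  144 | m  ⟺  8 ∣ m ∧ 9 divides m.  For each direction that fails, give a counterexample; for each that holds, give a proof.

Only the forward direction holds.

(⟹) If 144 ∣ m, write m = 144q. Since 144 = 18·8, m = 8·(18q), so 8 ∣ m; and since 144 = 16·9, m = 9·(16q), so 9 ∣ m.

(⟸) This fails: take m = 72. Both 8 ∣ 72 and 9 ∣ 72, yet 72 is not a multiple of 144 (since 72 = 0·144 + 72), so 144 ∤ 72.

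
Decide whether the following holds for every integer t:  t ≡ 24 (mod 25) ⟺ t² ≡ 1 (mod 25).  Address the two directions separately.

[⇒] Suppose t ≡ 24 (mod 25). Write t = 25j + 24. Then (25j + 24)² = 625j² + 1200j + 576 = 25(25j² + 48j + 23) + 1, so t² ≡ 1 (mod 25).

[⇐] This fails: take t = 1. Then 1² = 1 ≡ 1 (mod 25), yet 1 ≡ 1 (mod 25), not 24.

(⇒) holds; (⇐) fails.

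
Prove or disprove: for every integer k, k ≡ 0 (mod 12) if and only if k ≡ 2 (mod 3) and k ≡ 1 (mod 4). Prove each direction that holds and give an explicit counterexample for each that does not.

(⇒) This fails: k = 0 gives 0 ≡ 0 (mod 12) but 0 ≡ 0 (mod 3), so the conjunction on the right does not hold.

(⇐) This fails: k = 5 satisfies both congruences on the right (5 ≡ 2 mod 3 and 5 ≡ 1 mod 4) yet 5 ≡ 5 (mod 12), not 0.

Neither direction holds.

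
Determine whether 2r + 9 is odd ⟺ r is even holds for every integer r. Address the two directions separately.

(⇒) This fails: take r = 7. Then 2r + 9 = 23, which is odd, yet r = 7 is odd, not even.

(⇐) Suppose r is even. Since 2 is even, 2r is even for every r, so 2r + 9 has the same parity as 9, which is odd. Hence 2r + 9 is odd.

Only the converse holds.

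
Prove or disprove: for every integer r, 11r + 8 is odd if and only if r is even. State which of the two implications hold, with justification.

Neither direction holds.

(⇒) This fails: r = 1 gives 11r + 8 = 19, which is odd, but 1 is odd, not even.

(⇐) This also fails: r = 6 is even, but 11r + 8 = 74 is even, not odd.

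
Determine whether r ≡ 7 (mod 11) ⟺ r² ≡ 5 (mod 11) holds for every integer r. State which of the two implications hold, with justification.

(⟸) This fails: take r = 4. Then 4² = 16 ≡ 5 (mod 11), yet 4 ≡ 4 (mod 11), not 7.

(⟹) Suppose r ≡ 7 (mod 11). Write r = 11j + 7. Then (11j + 7)² = 121j² + 154j + 49 = 11(11j² + 14j + 4) + 5, so r² ≡ 5 (mod 11).

Only the forward direction holds.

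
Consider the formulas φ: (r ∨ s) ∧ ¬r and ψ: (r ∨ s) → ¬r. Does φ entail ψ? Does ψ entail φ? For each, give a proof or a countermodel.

(→) Assume the antecedent. If r is true, the antecedent cannot hold. If r is false, (r ∨ s) → ¬r reduces to true regardless of the other variables. Either way (r ∨ s) → ¬r holds.

(←) This fails. Under r = F, s = F, the left side is false but the right side is true.

The forward direction holds; the converse fails.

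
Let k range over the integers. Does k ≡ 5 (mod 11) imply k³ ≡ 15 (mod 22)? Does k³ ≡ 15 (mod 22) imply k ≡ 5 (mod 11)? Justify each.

(⇐) The residues r modulo 22 with r³ ≡ 15 (mod 22) are exactly {5}, and each is ≡ 5 (mod 11).

(⇒) This fails: take k = 16. Then 16 ≡ 5 (mod 11), but 16³ = 4096 ≡ 4 (mod 22), not 15.

(⇒) fails; (⇐) holds.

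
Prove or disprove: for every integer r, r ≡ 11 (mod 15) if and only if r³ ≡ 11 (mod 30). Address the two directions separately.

(⇒) This fails: take r = 26. Then 26 ≡ 11 (mod 15), but 26³ = 17576 ≡ 26 (mod 30), not 11.

(⇐) Conversely, the residues r modulo 30 with r³ ≡ 11 (mod 30) are exactly {11}, and each is ≡ 11 (mod 15).

The forward direction fails; the converse holds.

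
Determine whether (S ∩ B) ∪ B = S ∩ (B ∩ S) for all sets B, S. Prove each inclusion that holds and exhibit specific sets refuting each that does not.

(⊆) fails; (⊇) holds.

Reverse inclusion. Let x ∈ S ∩ (B ∩ S). Then x ∈ B ∩ S, from which x ∈ (S ∩ B) ∪ B.

Forward inclusion. This inclusion fails. Take B = {1}, S = ∅; then 1 ∈ (S ∩ B) ∪ B but 1 ∉ S ∩ (B ∩ S).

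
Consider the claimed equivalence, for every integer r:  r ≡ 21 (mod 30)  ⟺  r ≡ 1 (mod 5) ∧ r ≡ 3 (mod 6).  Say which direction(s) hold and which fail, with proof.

Forward direction. Suppose r ≡ 21 (mod 30); write r = 30j + 21. Since 5 ∣ 30, reducing mod 5 gives r ≡ 21 ≡ 1 (mod 5); since 6 ∣ 30, reducing mod 6 gives r ≡ 21 ≡ 3 (mod 6).

Converse. If r ≡ 1 (mod 5) and r ≡ 3 (mod 6), then by the Chinese remainder theorem r ≡ 21 (mod 30). This is exactly r ≡ 21 (mod 30).

Both implications hold.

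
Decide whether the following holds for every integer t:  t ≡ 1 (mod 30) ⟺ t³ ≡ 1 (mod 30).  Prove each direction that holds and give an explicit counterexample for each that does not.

Forward direction. Suppose t ≡ 1 (mod 30). Write t = 30j + 1. Then (30j + 1)³ = 27000j³ + 2700j² + 90j + 1 = 30(900j³ + 90j² + 3j) + 1, so t³ ≡ 1 (mod 30).

Converse. Suppose t³ ≡ 1 (mod 30). The only residue r in {0, …, 29} with r³ ≡ 1 (mod 30) is r = 1, so t ≡ 1 (mod 30).

Both directions hold.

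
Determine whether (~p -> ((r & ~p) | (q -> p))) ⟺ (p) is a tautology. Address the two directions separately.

[⇒] This fails. Under r = F, q = F, p = F, the left side is true but the right side is false.

[⇐] Assume the antecedent. If r is true, ~p -> ((r & ~p) | (q -> p)) reduces to true regardless of the other variables. If r is false, the antecedent forces (r = F, q = F, p = T) or (r = F, q = T, p = T), and ~p -> ((r & ~p) | (q -> p)) holds there. Either way ~p -> ((r & ~p) | (q -> p)) holds.

Only the reverse direction holds.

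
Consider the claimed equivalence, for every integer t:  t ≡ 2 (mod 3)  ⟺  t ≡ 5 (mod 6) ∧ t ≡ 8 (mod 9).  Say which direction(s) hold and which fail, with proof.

(⇒) This fails: t = 2 gives 2 ≡ 2 (mod 3) but 2 ≡ 2 (mod 6), so the conjunction on the right does not hold.

(⇐) Conversely, if t ≡ 5 (mod 6) and t ≡ 8 (mod 9), then by the Chinese remainder theorem t ≡ 17 (mod 18). Since 17 ≡ 2 (mod 3) and 3 ∣ 18, we get t ≡ 2 (mod 3).

Only the reverse direction holds.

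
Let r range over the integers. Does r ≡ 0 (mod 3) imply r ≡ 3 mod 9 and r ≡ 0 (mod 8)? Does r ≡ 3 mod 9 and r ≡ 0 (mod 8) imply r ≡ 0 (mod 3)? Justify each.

Not equivalent: only (⇐) holds.

(⇒) This fails: r = 0 gives 0 ≡ 0 (mod 3) but 0 ≡ 0 (mod 9), so the conjunction on the right does not hold.

(⇐) Conversely, if r ≡ 3 (mod 9) and r ≡ 0 (mod 8), then by the Chinese remainder theorem r ≡ 48 (mod 72). Since 48 ≡ 0 (mod 3) and 3 ∣ 72, we get r ≡ 0 (mod 3).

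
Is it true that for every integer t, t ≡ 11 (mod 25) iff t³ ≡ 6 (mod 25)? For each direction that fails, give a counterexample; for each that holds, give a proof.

(⇒) Suppose t ≡ 11 (mod 25). Write t = 25j + 11. Then (25j + 11)³ = 15625j³ + 20625j² + 9075j + 1331 = 25(625j³ + 825j² + 363j + 53) + 6, so t³ ≡ 6 (mod 25).

(⇐) Conversely, suppose t³ ≡ 6 (mod 25). The only residue r in {0, …, 24} with r³ ≡ 6 (mod 25) is r = 11, so t ≡ 11 (mod 25).

Both directions hold.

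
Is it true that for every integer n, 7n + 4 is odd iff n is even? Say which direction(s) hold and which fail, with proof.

(⇒) This fails: n = 1 gives 7n + 4 = 11, which is odd, but 1 is odd, not even.

(⇐) This also fails: n = 2 is even, but 7n + 4 = 18 is even, not odd.

Both directions fail.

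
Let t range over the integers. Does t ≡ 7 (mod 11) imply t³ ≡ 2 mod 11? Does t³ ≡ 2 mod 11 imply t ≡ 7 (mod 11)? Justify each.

Both directions hold.

[⇐] For the converse, argue contrapositively. If t ≢ 7 (mod 11), then t is congruent to one of 0, 1, 2, 3, 4, 5, 6, 8, 9, 10 modulo 11, and these give t³ ≡ 0, 1, 8, 5, 9, 4, 7, 6, 3, 10 respectively — never 2.

[⇒] Suppose t ≡ 7 (mod 11). Write t = 11j + 7. Then (11j + 7)³ = 1331j³ + 2541j² + 1617j + 343 = 11(121j³ + 231j² + 147j + 31) + 2, so t³ ≡ 2 (mod 11).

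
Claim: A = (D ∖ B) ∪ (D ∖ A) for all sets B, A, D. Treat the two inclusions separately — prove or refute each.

(⟹) This inclusion fails. Take B = ∅, A = {1}, D = ∅; then 1 ∈ A but 1 ∉ (D ∖ B) ∪ (D ∖ A).

(⟸) This inclusion fails. Take B = ∅, A = ∅, D = {1}; then 1 ∈ (D ∖ B) ∪ (D ∖ A) but 1 ∉ A.

Both inclusions fail.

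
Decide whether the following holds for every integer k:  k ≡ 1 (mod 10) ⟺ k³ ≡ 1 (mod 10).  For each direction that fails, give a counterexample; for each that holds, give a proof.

The biconditional holds.

(⇒) Suppose k ≡ 1 (mod 10). Write k = 10j + 1. Then (10j + 1)³ = 1000j³ + 300j² + 30j + 1 = 10(100j³ + 30j² + 3j) + 1, so k³ ≡ 1 (mod 10).

(⇐) Conversely, suppose k³ ≡ 1 (mod 10). The only residue r in {0, …, 9} with r³ ≡ 1 (mod 10) is r = 1, so k ≡ 1 (mod 10).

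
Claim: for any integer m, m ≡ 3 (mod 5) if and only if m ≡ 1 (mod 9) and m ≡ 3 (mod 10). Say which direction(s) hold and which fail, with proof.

(→) This fails: m = 33 gives 33 ≡ 3 (mod 5) but 33 ≡ 6 (mod 9), so the conjunction on the right does not hold.

(←) Conversely, if m ≡ 1 (mod 9) and m ≡ 3 (mod 10), then by the Chinese remainder theorem m ≡ 73 (mod 90). Since 73 ≡ 3 (mod 5) and 5 ∣ 90, we get m ≡ 3 (mod 5).

Only the reverse direction holds.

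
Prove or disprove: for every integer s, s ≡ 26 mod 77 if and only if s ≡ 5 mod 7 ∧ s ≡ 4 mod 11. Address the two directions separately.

Both implications hold.

Forward direction. Suppose s ≡ 26 (mod 77); write s = 77j + 26. Since 7 ∣ 77, reducing mod 7 gives s ≡ 26 ≡ 5 (mod 7); since 11 ∣ 77, reducing mod 11 gives s ≡ 26 ≡ 4 (mod 11).

Converse. If s ≡ 5 (mod 7) and s ≡ 4 (mod 11), then by the Chinese remainder theorem s ≡ 26 (mod 77). This is exactly s ≡ 26 (mod 77).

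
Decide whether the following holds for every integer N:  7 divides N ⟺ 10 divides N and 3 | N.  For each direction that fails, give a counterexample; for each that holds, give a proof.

[⇒] This fails: take N = 7. Certainly 7 ∣ 7, but 10 ∤ 7.

[⇐] This fails: take N = 30. Both 10 ∣ 30 and 3 ∣ 30, yet 30 is not a multiple of 7 (since 30 = 4·7 + 2), so 7 ∤ 30.

Neither implication holds.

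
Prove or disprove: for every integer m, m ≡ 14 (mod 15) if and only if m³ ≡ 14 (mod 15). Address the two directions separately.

[⇒] Suppose m ≡ 14 (mod 15). Write m = 15j + 14. Then (15j + 14)³ = 3375j³ + 9450j² + 8820j + 2744 = 15(225j³ + 630j² + 588j + 182) + 14, so m³ ≡ 14 (mod 15).

[⇐] Conversely, suppose m³ ≡ 14 (mod 15). The only residue r in {0, …, 14} with r³ ≡ 14 (mod 15) is r = 14, so m ≡ 14 (mod 15).

Equivalent; both directions hold.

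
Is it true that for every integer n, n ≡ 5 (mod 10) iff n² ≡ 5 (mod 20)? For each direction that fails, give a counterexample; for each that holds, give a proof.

The biconditional holds.

Forward direction. Suppose n ≡ 5 (mod 10). Working modulo 20, n ∈ {5, 15}; for each such r, r² ≡ 5 (mod 20).

Converse. The residues r modulo 20 with r² ≡ 5 (mod 20) are exactly {5, 15}, and each is ≡ 5 (mod 10).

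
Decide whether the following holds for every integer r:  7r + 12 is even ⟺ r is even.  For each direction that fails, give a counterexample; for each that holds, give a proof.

(⟹) Suppose 7r + 12 is even. Since 7 is odd, 7r and r have the same parity, so 7r + 12 ≡ r + 12 (mod 2). As 12 is even, 7r + 12 is even exactly when r is even. Thus r is even.

(⟸) Conversely, suppose r is even; write r = 2j. Then 7r + 12 = 7·(2j) + 12 = 2·7j + 12, which is even.

Both implications hold.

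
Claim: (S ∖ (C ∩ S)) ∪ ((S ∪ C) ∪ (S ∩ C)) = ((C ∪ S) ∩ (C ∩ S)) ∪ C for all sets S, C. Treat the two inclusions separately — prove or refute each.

(⊆) fails; (⊇) holds.

Forward inclusion. This inclusion fails. Take S = {1}, C = ∅; then 1 ∈ (S ∖ (C ∩ S)) ∪ ((S ∪ C) ∪ (S ∩ C)) but 1 ∉ ((C ∪ S) ∩ (C ∩ S)) ∪ C.

Reverse inclusion. Let x ∈ ((C ∪ S) ∩ (C ∩ S)) ∪ C. Then either x ∈ C and x ∉ S; or x ∈ S ∩ C. In each case x ∈ (S ∖ (C ∩ S)) ∪ ((S ∪ C) ∪ (S ∩ C)), so ((C ∪ S) ∩ (C ∩ S)) ∪ C ⊆ (S ∖ (C ∩ S)) ∪ ((S ∪ C) ∪ (S ∩ C)).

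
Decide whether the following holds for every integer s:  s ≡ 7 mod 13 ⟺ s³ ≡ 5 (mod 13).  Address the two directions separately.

Not equivalent: only (⇒) holds.

(→) Suppose s ≡ 7 mod 13. Write s = 13j + 7. Then (13j + 7)³ = 2197j³ + 3549j² + 1911j + 343 = 13(169j³ + 273j² + 147j + 26) + 5, so s³ ≡ 5 (mod 13).

(←) This fails: take s = 8. Then 8³ = 512 ≡ 5 (mod 13), yet 8 ≡ 8 (mod 13), not 7.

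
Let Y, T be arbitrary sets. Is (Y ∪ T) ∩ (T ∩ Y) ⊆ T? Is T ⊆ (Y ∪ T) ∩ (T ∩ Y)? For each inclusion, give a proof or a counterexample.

Forward inclusion. Let x ∈ (Y ∪ T) ∩ (T ∩ Y). Then x ∈ Y ∩ T, from which x ∈ T.

Reverse inclusion. This inclusion fails. Take Y = ∅, T = {1}; then 1 ∈ T but 1 ∉ (Y ∪ T) ∩ (T ∩ Y).

The sets are not equal: only the forward inclusion holds.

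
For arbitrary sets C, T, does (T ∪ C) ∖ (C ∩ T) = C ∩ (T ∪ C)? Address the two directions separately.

Both inclusions fail.

Forward inclusion. This inclusion fails. Take C = ∅, T = {1}; then 1 ∈ (T ∪ C) ∖ (C ∩ T) but 1 ∉ C ∩ (T ∪ C).

Reverse inclusion. This inclusion fails. Take C = {1}, T = {1}; then 1 ∈ C ∩ (T ∪ C) but 1 ∉ (T ∪ C) ∖ (C ∩ T).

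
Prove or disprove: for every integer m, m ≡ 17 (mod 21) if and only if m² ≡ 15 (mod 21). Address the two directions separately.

Forward direction. This fails: take m = 17. Then 17 ≡ 17 (mod 21), but 17² = 289 ≡ 16 (mod 21), not 15.

Converse. This fails: take m = 6. Then 6² = 36 ≡ 15 (mod 21), yet 6 ≡ 6 (mod 21), not 17.

(⇒) fails and (⇐) fails.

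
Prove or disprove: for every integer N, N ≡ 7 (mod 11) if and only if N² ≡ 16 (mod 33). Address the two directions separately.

(⇒) This fails: take N = 18. Then 18 ≡ 7 (mod 11), but 18² = 324 ≡ 27 (mod 33), not 16.

(⇐) This fails: take N = 4. Then 4² = 16 ≡ 16 (mod 33), yet 4 ≡ 4 (mod 11), not 7.

Neither implication holds.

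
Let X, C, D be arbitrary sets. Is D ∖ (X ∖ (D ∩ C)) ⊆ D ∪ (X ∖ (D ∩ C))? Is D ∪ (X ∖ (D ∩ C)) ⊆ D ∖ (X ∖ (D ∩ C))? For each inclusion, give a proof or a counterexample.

(⊆) holds; (⊇) fails.

(⟹) Let x ∈ D ∖ (X ∖ (D ∩ C)). Then either x ∈ D and x ∉ X, C; or x ∈ C ∩ D and x ∉ X; or x ∈ X ∩ C ∩ D. In each case x ∈ D ∪ (X ∖ (D ∩ C)), so D ∖ (X ∖ (D ∩ C)) ⊆ D ∪ (X ∖ (D ∩ C)).

(⟸) This inclusion fails. Take X = {1}, C = ∅, D = ∅; then 1 ∈ D ∪ (X ∖ (D ∩ C)) but 1 ∉ D ∖ (X ∖ (D ∩ C)).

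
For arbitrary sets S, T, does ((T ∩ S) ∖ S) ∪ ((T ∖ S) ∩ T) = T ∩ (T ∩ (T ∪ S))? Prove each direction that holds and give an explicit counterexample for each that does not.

Forward inclusion. Let x ∈ ((T ∩ S) ∖ S) ∪ ((T ∖ S) ∩ T). Then x ∈ T and x ∉ S, from which x ∈ T ∩ (T ∩ (T ∪ S)).

Reverse inclusion. This inclusion fails. Take S = {1}, T = {1}; then 1 ∈ T ∩ (T ∩ (T ∪ S)) but 1 ∉ ((T ∩ S) ∖ S) ∪ ((T ∖ S) ∩ T).

(⊆) holds; (⊇) fails.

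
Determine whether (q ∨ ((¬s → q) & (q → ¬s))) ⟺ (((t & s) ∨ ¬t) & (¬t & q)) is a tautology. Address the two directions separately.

(⇒) This fails. Under q = T, t = T, s = F, the left side is true but the right side is false.

(⇐) Assume the antecedent. If q is true, q ∨ ((¬s → q) & (q → ¬s)) reduces to true regardless of the other variables. If q is false, the antecedent cannot hold. Either way q ∨ ((¬s → q) & (q → ¬s)) holds.

Not equivalent: only (⇐) holds.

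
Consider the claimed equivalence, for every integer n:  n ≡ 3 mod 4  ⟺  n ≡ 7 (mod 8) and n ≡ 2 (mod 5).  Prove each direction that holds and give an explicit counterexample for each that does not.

(→) This fails: n = 3 gives 3 ≡ 3 (mod 4) but 3 ≡ 3 (mod 8), so the conjunction on the right does not hold.

(←) Conversely, if n ≡ 7 (mod 8) and n ≡ 2 (mod 5), then by the Chinese remainder theorem n ≡ 7 (mod 40). Since 7 ≡ 3 (mod 4) and 4 ∣ 40, we get n ≡ 3 (mod 4).

Only the reverse direction holds.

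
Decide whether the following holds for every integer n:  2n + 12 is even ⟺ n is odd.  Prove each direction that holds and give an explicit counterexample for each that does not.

(⟹) This fails: take n = 6. Then 2n + 12 = 24, which is even, yet n = 6 is even, not odd.

(⟸) Suppose n is odd. Since 2 is even, 2n is even for every n, so 2n + 12 has the same parity as 12, which is even. Hence 2n + 12 is even.

Only the reverse direction holds.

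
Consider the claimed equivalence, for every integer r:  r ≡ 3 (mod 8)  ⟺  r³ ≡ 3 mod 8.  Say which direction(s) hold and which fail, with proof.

Equivalent; both directions hold.

[⇒] Suppose r ≡ 3 (mod 8). Write r = 8j + 3. Then (8j + 3)³ = 512j³ + 576j² + 216j + 27 = 8(64j³ + 72j² + 27j + 3) + 3, so r³ ≡ 3 (mod 8).

[⇐] Conversely, suppose r³ ≡ 3 (mod 8). The only residue r in {0, …, 7} with r³ ≡ 3 (mod 8) is r = 3, so r ≡ 3 (mod 8).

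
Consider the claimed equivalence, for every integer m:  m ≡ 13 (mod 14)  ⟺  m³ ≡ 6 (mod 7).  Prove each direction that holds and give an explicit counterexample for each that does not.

The forward direction holds; the converse fails.

(⟸) This fails: take m = 3. Then 3³ = 27 ≡ 6 (mod 7), yet 3 ≡ 3 (mod 14), not 13.

(⟹) Suppose m ≡ 13 (mod 14). Then m³ ≡ 13³ = 2197 (mod 14), and since 7 ∣ 14, also m³ ≡ 6 (mod 7).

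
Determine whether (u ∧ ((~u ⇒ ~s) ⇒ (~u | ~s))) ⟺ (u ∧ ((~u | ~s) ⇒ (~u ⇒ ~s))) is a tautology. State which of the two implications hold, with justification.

Not equivalent: only (⇒) holds.

Forward direction. Assume the antecedent. If u is true, u ∧ ((~u | ~s) ⇒ (~u ⇒ ~s)) reduces to true regardless of the other variables. If u is false, the antecedent cannot hold. Either way u ∧ ((~u | ~s) ⇒ (~u ⇒ ~s)) holds.

Converse. This fails. Under u = T, s = T, the left side is false but the right side is true.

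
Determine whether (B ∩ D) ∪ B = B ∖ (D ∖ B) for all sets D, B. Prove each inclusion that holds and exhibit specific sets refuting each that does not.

Both inclusions hold.

Forward inclusion. Let x ∈ (B ∩ D) ∪ B. Then either x ∈ B and x ∉ D; or x ∈ D ∩ B. In each case x ∈ B ∖ (D ∖ B), so (B ∩ D) ∪ B ⊆ B ∖ (D ∖ B).

Reverse inclusion. Let x ∈ B ∖ (D ∖ B). Then either x ∈ B and x ∉ D; or x ∈ D ∩ B. In each case x ∈ (B ∩ D) ∪ B, so B ∖ (D ∖ B) ⊆ (B ∩ D) ∪ B.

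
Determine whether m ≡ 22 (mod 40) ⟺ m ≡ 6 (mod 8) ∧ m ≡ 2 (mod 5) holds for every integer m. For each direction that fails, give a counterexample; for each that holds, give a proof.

Forward direction. Suppose m ≡ 22 (mod 40); write m = 40j + 22. Since 8 ∣ 40, reducing mod 8 gives m ≡ 22 ≡ 6 (mod 8); since 5 ∣ 40, reducing mod 5 gives m ≡ 22 ≡ 2 (mod 5).

Converse. If m ≡ 6 (mod 8) and m ≡ 2 (mod 5), then by the Chinese remainder theorem m ≡ 22 (mod 40). This is exactly m ≡ 22 (mod 40).

Both implications hold.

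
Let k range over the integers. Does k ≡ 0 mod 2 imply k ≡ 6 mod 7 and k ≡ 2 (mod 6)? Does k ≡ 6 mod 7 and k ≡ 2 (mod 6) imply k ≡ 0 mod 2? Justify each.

(⟸) If k ≡ 6 (mod 7) and k ≡ 2 (mod 6), then by the Chinese remainder theorem k ≡ 20 (mod 42). Since 20 ≡ 0 (mod 2) and 2 ∣ 42, we get k ≡ 0 (mod 2).

(⟹) This fails: k = 0 gives 0 ≡ 0 (mod 2) but 0 ≡ 0 (mod 7), so the conjunction on the right does not hold.

Only the converse holds.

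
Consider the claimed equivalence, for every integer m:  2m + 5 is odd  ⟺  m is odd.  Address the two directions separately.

Only the converse holds.

(⟹) This fails: take m = 2. Then 2m + 5 = 9, which is odd, yet m = 2 is even, not odd.

(⟸) Suppose m is odd. Since 2 is even, 2m is even for every m, so 2m + 5 has the same parity as 5, which is odd. Hence 2m + 5 is odd.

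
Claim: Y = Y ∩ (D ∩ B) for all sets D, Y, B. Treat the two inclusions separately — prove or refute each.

(⟹) This inclusion fails. Take D = ∅, Y = {1}, B = ∅; then 1 ∈ Y but 1 ∉ Y ∩ (D ∩ B).

(⟸) Let x ∈ Y ∩ (D ∩ B). Then x ∈ D ∩ Y ∩ B, from which x ∈ Y.

(⊆) fails; (⊇) holds.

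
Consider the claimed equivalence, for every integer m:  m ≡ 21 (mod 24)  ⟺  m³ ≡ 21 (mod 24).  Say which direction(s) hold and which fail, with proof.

Both directions hold; the statement is true.

[⇒] Suppose m ≡ 21 (mod 24). Write m = 24j + 21. Then (24j + 21)³ = 13824j³ + 36288j² + 31752j + 9261 = 24(576j³ + 1512j² + 1323j + 385) + 21, so m³ ≡ 21 (mod 24).

[⇐] Conversely, suppose m³ ≡ 21 (mod 24). The only residue r in {0, …, 23} with r³ ≡ 21 (mod 24) is r = 21, so m ≡ 21 (mod 24).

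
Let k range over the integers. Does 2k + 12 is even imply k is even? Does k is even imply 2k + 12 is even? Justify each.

(⇒) fails; (⇐) holds.

(→) This fails: take k = 7. Then 2k + 12 = 26, which is even, yet k = 7 is odd, not even.

(←) Suppose k is even. Since 2 is even, 2k is even for every k, so 2k + 12 has the same parity as 12, which is even. Hence 2k + 12 is even.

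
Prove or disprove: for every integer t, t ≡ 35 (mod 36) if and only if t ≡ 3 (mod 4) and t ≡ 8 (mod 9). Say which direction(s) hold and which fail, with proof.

Both directions hold; the statement is true.

[⇒] Suppose t ≡ 35 (mod 36); write t = 36j + 35. Since 4 ∣ 36, reducing mod 4 gives t ≡ 35 ≡ 3 (mod 4); since 9 ∣ 36, reducing mod 9 gives t ≡ 35 ≡ 8 (mod 9).

[⇐] Conversely, if t ≡ 3 (mod 4) and t ≡ 8 (mod 9), then by the Chinese remainder theorem t ≡ 35 (mod 36). This is exactly t ≡ 35 (mod 36).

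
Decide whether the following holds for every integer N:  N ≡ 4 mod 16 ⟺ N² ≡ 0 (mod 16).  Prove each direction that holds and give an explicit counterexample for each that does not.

(⇒) Suppose N ≡ 4 mod 16. Write N = 16j + 4. Then (16j + 4)² = 256j² + 128j + 16 = 16(16j² + 8j + 1) + 0, so N² ≡ 0 (mod 16).

(⇐) This fails: take N = 0. Then 0² = 0 ≡ 0 (mod 16), yet 0 ≡ 0 (mod 16), not 4.

Only the forward implication holds.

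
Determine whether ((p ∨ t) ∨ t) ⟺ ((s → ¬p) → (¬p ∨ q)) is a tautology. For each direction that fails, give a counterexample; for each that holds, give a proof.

(⇒) fails and (⇐) fails.

Forward direction. This fails. Under q = F, p = T, t = F, s = F, the left side is true but the right side is false.

Converse. This fails. Under q = F, p = F, t = F, s = F, the left side is false but the right side is true.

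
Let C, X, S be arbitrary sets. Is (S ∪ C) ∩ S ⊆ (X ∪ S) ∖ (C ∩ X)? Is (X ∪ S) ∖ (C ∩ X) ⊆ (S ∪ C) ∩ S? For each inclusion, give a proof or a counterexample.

(⊆) This inclusion fails. Take C = {1}, X = {1}, S = {1}; then 1 ∈ (S ∪ C) ∩ S but 1 ∉ (X ∪ S) ∖ (C ∩ X).

(⊇) This inclusion fails. Take C = ∅, X = {1}, S = ∅; then 1 ∈ (X ∪ S) ∖ (C ∩ X) but 1 ∉ (S ∪ C) ∩ S.

Both inclusions fail.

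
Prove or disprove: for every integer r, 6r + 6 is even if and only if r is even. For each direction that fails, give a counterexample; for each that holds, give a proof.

Not equivalent: only (⇐) holds.

[⇐] Suppose r is even. Since 6 is even, 6r is even for every r, so 6r + 6 has the same parity as 6, which is even. Hence 6r + 6 is even.

[⇒] This fails: take r = 1. Then 6r + 6 = 12, which is even, yet r = 1 is odd, not even.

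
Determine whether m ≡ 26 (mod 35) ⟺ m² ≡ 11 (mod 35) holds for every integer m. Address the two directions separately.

[⇒] Suppose m ≡ 26 (mod 35). Write m = 35j + 26. Then (35j + 26)² = 1225j² + 1820j + 676 = 35(35j² + 52j + 19) + 11, so m² ≡ 11 (mod 35).

[⇐] This fails: take m = 9. Then 9² = 81 ≡ 11 (mod 35), yet 9 ≡ 9 (mod 35), not 26.

Not equivalent: only (⇒) holds.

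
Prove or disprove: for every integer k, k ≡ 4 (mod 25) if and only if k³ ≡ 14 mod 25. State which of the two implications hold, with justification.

Both directions hold; the statement is true.

[⇒] Suppose k ≡ 4 (mod 25). Write k = 25j + 4. Then (25j + 4)³ = 15625j³ + 7500j² + 1200j + 64 = 25(625j³ + 300j² + 48j + 2) + 14, so k³ ≡ 14 (mod 25).

[⇐] Conversely, suppose k³ ≡ 14 (mod 25). The only residue r in {0, …, 24} with r³ ≡ 14 (mod 25) is r = 4, so k ≡ 4 (mod 25).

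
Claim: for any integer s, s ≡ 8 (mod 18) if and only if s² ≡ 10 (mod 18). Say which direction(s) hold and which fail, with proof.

(⇒) holds; (⇐) fails.

(←) This fails: take s = 10. Then 10² = 100 ≡ 10 (mod 18), yet 10 ≡ 10 (mod 18), not 8.

(→) Suppose s ≡ 8 (mod 18). Write s = 18j + 8. Then (18j + 8)² = 324j² + 288j + 64 = 18(18j² + 16j + 3) + 10, so s² ≡ 10 (mod 18).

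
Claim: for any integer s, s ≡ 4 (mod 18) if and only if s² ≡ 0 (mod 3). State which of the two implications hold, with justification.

Both directions fail.

(→) This fails: take s = 4. Then 4 ≡ 4 (mod 18), but 4² = 16 ≡ 1 (mod 3), not 0.

(←) This fails: take s = 0. Then 0² = 0 ≡ 0 (mod 3), yet 0 ≡ 0 (mod 18), not 4.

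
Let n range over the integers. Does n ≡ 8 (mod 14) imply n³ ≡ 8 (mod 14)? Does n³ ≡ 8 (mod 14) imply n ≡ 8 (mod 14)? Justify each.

Only the forward implication holds.

(⇐) This fails: take n = 2. Then 2³ = 8 ≡ 8 (mod 14), yet 2 ≡ 2 (mod 14), not 8.

(⇒) Suppose n ≡ 8 (mod 14). Write n = 14j + 8. Then (14j + 8)³ = 2744j³ + 4704j² + 2688j + 512 = 14(196j³ + 336j² + 192j + 36) + 8, so n³ ≡ 8 (mod 14).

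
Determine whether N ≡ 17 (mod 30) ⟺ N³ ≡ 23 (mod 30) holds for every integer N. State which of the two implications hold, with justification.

Forward direction. Suppose N ≡ 17 (mod 30). Write N = 30j + 17. Then (30j + 17)³ = 27000j³ + 45900j² + 26010j + 4913 = 30(900j³ + 1530j² + 867j + 163) + 23, so N³ ≡ 23 (mod 30).

Converse. Suppose N³ ≡ 23 (mod 30). The only residue r in {0, …, 29} with r³ ≡ 23 (mod 30) is r = 17, so N ≡ 17 (mod 30).

Equivalent; both directions hold.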